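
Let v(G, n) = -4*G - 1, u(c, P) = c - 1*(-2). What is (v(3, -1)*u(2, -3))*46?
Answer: -2392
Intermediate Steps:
u(c, P) = 2 + c (u(c, P) = c + 2 = 2 + c)
v(G, n) = -1 - 4*G
(v(3, -1)*u(2, -3))*46 = ((-1 - 4*3)*(2 + 2))*46 = ((-1 - 12)*4)*46 = -13*4*46 = -52*46 = -2392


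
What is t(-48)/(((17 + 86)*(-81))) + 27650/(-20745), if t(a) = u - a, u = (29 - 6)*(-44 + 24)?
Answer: -47926/37341 ≈ -1.2835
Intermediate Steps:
u = -460 (u = 23*(-20) = -460)
t(a) = -460 - a
t(-48)/(((17 + 86)*(-81))) + 27650/(-20745) = (-460 - 1*(-48))/(((17 + 86)*(-81))) + 27650/(-20745) = (-460 + 48)/((103*(-81))) + 27650*(-1/20745) = -412/(-8343) - 5530/4149 = -412*(-1/8343) - 5530/4149 = 4/81 - 5530/4149 = -47926/37341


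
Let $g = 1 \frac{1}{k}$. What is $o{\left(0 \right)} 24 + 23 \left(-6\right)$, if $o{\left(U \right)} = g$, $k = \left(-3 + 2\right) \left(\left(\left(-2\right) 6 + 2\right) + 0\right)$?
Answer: $- \frac{678}{5} \approx -135.6$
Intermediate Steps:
$k = 10$ ($k = - (\left(-12 + 2\right) + 0) = - (-10 + 0) = \left(-1\right) \left(-10\right) = 10$)
$g = \frac{1}{10}$ ($g = 1 \cdot \frac{1}{10} = \frac{1}{10} \approx 0.1$)
$o{\left(U \right)} = \frac{1}{10}$
$o{\left(0 \right)} 24 + 23 \left(-6\right) = \frac{1}{10} \cdot 24 + 23 \left(-6\right) = \frac{12}{5} - 138 = - \frac{678}{5}$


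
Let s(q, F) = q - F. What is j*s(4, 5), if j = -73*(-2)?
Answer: -146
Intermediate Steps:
j = 146
j*s(4, 5) = 146*(4 - 1*5) = 146*(4 - 5) = 146*(-1) = -146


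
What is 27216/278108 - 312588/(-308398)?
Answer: 11915822934/10720993873 ≈ 1.1114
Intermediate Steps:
27216/278108 - 312588/(-308398) = 27216*(1/278108) - 312588*(-1/308398) = 6804/69527 + 156294/154199 = 11915822934/10720993873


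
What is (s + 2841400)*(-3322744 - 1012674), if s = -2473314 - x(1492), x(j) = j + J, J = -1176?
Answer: -1594436677860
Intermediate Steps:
x(j) = -1176 + j (x(j) = j - 1176 = -1176 + j)
s = -2473630 (s = -2473314 - (-1176 + 1492) = -2473314 - 1*316 = -2473314 - 316 = -2473630)
(s + 2841400)*(-3322744 - 1012674) = (-2473630 + 2841400)*(-3322744 - 1012674) = 367770*(-4335418) = -1594436677860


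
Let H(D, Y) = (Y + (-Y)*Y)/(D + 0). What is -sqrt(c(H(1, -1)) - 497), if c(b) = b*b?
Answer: -I*sqrt(493) ≈ -22.204*I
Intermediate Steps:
H(D, Y) = (Y - Y**2)/D
c(b) = b**2
-sqrt(c(H(1, -1)) - 497) = -sqrt((-1*(1 - 1*(-1))/1)**2 - 497) = -sqrt((-1*1*(1 + 1))**2 - 497) = -sqrt((-1*1*2)**2 - 497) = -sqrt((-2)**2 - 497) = -sqrt(4 - 497) = -sqrt(-493) = -I*sqrt(493)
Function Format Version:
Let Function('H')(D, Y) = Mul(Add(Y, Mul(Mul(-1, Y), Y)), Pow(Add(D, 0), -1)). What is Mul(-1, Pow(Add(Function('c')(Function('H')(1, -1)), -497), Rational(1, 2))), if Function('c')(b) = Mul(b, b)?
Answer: Mul(-1, I, Pow(493, Rational(1, 2))) ≈ Mul(-22.204, I)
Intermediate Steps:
Function('H')(D, Y) = Mul(Pow(D, -1), Add(Y, Mul(-1, Pow(Y, 2)))) (Function('H')(D, Y) = Mul(Add(Y, Mul(-1, Pow(Y, 2))), Pow(D, -1)) = Mul(Pow(D, -1), Add(Y, Mul(-1, Pow(Y, 2)))))
Function('c')(b) = Pow(b, 2)
Mul(-1, Pow(Add(Function('c')(Function('H')(1, -1)), -497), Rational(1, 2))) = Mul(-1, Pow(Add(Pow(Mul(-1, Pow(1, -1), Add(1, Mul(-1, -1))), 2), -497), Rational(1, 2))) = Mul(-1, Pow(Add(Pow(Mul(-1, 1, Add(1, 1)), 2), -497), Rational(1, 2))) = Mul(-1, Pow(Add(Pow(Mul(-1, 1, 2), 2), -497), Rational(1, 2))) = Mul(-1, Pow(Add(Pow(-2, 2), -497), Rational(1, 2))) = Mul(-1, Pow(Add(4, -497), Rational(1, 2))) = Mul(-1, Pow(-493, Rational(1, 2))) = Mul(-1, Mul(I, Pow(493, Rational(1, 2)))) = Mul(-1, I, Pow(493, Rational(1, 2)))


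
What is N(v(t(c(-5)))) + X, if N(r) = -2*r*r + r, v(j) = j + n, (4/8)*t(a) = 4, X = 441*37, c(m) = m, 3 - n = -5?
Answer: 15821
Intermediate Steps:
n = 8 (n = 3 - 1*(-5) = 3 + 5 = 8)
X = 16317
t(a) = 8 (t(a) = 2*4 = 8)
v(j) = 8 + j (v(j) = j + 8 = 8 + j)
N(r) = r - 2*r² (N(r) = -2*r² + r = r - 2*r²)
N(v(t(c(-5)))) + X = (8 + 8)*(1 - 2*(8 + 8)) + 16317 = 16*(1 - 2*16) + 16317 = 16*(1 - 32) + 16317 = 16*(-31) + 16317 = -496 + 16317 = 15821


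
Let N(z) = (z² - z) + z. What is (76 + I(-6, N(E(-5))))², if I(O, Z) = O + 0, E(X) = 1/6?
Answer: 4900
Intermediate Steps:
E(X) = ⅙
N(z) = z²
I(O, Z) = O
(76 + I(-6, N(E(-5))))² = (76 - 6)² = 70² = 4900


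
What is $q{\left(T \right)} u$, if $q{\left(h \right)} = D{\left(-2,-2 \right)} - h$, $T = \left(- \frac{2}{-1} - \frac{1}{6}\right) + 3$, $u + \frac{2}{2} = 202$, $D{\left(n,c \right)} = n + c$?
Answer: $- \frac{3551}{2} \approx -1775.5$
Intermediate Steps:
$D{\left(n,c \right)} = c + n$
$u = 201$ ($u = -1 + 202 = 201$)
$T = \frac{29}{6}$ ($T = \left(\left(-2\right) \left(-1\right) - \frac{1}{6}\right) + 3 = \left(2 - \frac{1}{6}\right) + 3 = \frac{11}{6} + 3 = \frac{29}{6} \approx 4.8333$)
$q{\left(h \right)} = -4 - h$ ($q{\left(h \right)} = \left(-2 - 2\right) - h = -4 - h$)
$q{\left(T \right)} u = \left(-4 - \frac{29}{6}\right) 201 = \left(- \frac{53}{6}\right) 201 = - \frac{3551}{2}$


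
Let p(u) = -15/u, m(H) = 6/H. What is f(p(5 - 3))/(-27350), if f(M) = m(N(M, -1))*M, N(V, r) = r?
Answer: -9/5470 ≈ -0.0016453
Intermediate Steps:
f(M) = -6*M (f(M) = (6/(-1))*M = (6*(-1))*M = -6*M)
f(p(5 - 3))/(-27350) = -(-90)/(5 - 3)/(-27350) = -(-90)/2*(-1/27350) = -6*(-15/2)*(-1/27350) = 45*(-1/27350) = -9/5470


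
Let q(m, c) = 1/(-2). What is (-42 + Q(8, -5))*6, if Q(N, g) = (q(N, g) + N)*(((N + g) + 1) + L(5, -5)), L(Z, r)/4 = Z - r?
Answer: 1728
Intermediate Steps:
L(Z, r) = -4*r + 4*Z (L(Z, r) = 4*(Z - r) = -4*r + 4*Z)
q(m, c) = -1/2
Q(N, g) = (-1/2 + N)*(41 + N + g) (Q(N, g) = (-1/2 + N)*(((N + g) + 1) + (-4*(-5) + 4*5)) = (-1/2 + N)*((1 + N + g) + (20 + 20)) = (-1/2 + N)*((1 + N + g) + 40) = (-1/2 + N)*(41 + N + g))
(-42 + Q(8, -5))*6 = (-42 + (-41/2 + 8**2 - 1/2*(-5) + (81/2)*8 + 8*(-5)))*6 = (-42 + (-41/2 + 64 + 5/2 + 324 - 40))*6 = (-42 + 330)*6 = 288*6 = 1728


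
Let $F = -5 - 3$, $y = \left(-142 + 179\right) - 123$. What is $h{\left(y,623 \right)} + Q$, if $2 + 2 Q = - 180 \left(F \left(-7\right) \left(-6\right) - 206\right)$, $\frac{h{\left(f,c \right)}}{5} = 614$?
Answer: $51849$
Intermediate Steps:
$y = -86$ ($y = 37 - 123 = -86$)
$F = -8$
$h{\left(f,c \right)} = 3070$ ($h{\left(f,c \right)} = 5 \cdot 614 = 3070$)
$Q = 48779$ ($Q = -1 + \frac{\left(-180\right) \left(\left(-8\right) \left(-7\right) \left(-6\right) - 206\right)}{2} = -1 + \frac{\left(-180\right) \left(56 \left(-6\right) - 206\right)}{2} = -1 + \frac{\left(-180\right) \left(-336 - 206\right)}{2} = -1 + \frac{\left(-180\right) \left(-542\right)}{2} = -1 + \frac{1}{2} \cdot 97560 = -1 + 48780 = 48779$)
$h{\left(y,623 \right)} + Q = 3070 + 48779 = 51849$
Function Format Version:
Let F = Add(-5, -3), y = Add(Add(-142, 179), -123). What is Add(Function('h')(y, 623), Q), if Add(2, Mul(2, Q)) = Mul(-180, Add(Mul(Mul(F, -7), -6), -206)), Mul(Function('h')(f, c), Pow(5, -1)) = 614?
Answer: 51849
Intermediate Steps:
y = -86 (y = Add(37, -123) = -86)
F = -8
Function('h')(f, c) = 3070 (Function('h')(f, c) = Mul(5, 614) = 3070)
Q = 48779 (Q = Add(-1, Mul(Rational(1, 2), Mul(-180, Add(Mul(Mul(-8, -7), -6), -206)))) = Add(-1, Mul(Rational(1, 2), Mul(-180, Add(Mul(56, -6), -206)))) = Add(-1, Mul(Rational(1, 2), Mul(-180, Add(-336, -206)))) = Add(-1, Mul(Rational(1, 2), Mul(-180, -542))) = Add(-1, Mul(Rational(1, 2), 97560)) = Add(-1, 48780) = 48779)
Add(Function('h')(y, 623), Q) = Add(3070, 48779) = 51849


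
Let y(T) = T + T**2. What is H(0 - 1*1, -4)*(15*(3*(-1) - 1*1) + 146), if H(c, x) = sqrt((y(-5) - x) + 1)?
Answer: 430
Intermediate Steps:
H(c, x) = sqrt(21 - x) (H(c, x) = sqrt((-5*(1 - 5) - x) + 1) = sqrt((-5*(-4) - x) + 1) = sqrt((20 - x) + 1) = sqrt(21 - x))
H(0 - 1*1, -4)*(15*(3*(-1) - 1*1) + 146) = sqrt(21 - 1*(-4))*(15*(3*(-1) - 1*1) + 146) = sqrt(21 + 4)*(15*(-3 - 1) + 146) = sqrt(25)*(15*(-4) + 146) = 5*(-60 + 146) = 5*86 = 430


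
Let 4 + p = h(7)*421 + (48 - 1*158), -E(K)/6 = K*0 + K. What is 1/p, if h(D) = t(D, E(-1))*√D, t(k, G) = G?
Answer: 19/7441956 + 421*√7/7441956 ≈ 0.00015223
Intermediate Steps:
E(K) = -6*K (E(K) = -6*(K*0 + K) = -6*(0 + K) = -6*K)
h(D) = 6*√D (h(D) = (-6*(-1))*√D = 6*√D)
p = -114 + 2526*√7 (p = -4 + ((6*√7)*421 + (48 - 1*158)) = -4 + (2526*√7 + (48 - 158)) = -4 + (2526*√7 - 110) = -4 + (-110 + 2526*√7) = -114 + 2526*√7 ≈ 6569.2)
1/p = 1/(-114 + 2526*√7)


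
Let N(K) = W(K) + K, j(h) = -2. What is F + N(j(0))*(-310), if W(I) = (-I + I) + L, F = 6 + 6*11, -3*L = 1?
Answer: 2386/3 ≈ 795.33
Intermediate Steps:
L = -⅓ (L = -⅓*1 = -⅓ ≈ -0.33333)
F = 72 (F = 6 + 66 = 72)
W(I) = -⅓ (W(I) = (-I + I) - ⅓ = 0 - ⅓ = -⅓)
N(K) = -⅓ + K
F + N(j(0))*(-310) = 72 + (-⅓ - 2)*(-310) = 72 - 7/3*(-310) = 72 + 2170/3 = 2386/3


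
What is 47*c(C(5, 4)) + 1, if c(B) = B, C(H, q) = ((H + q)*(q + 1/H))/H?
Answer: 8908/25 ≈ 356.32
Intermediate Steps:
C(H, q) = (H + q)*(q + 1/H)/H
47*c(C(5, 4)) + 1 = 47*(4 + 1/5 + 4/5² + 4²/5) + 1 = 47*(4 + ⅕ + 4*(1/25) + (⅕)*16) + 1 = 47*(4 + ⅕ + 4/25 + 16/5) + 1 = 47*(189/25) + 1 = 8883/25 + 1 = 8908/25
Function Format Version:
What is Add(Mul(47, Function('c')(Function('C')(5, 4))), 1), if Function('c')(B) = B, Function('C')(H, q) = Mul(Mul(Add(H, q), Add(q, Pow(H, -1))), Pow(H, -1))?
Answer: Rational(8908, 25) ≈ 356.32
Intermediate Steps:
Function('C')(H, q) = Mul(Pow(H, -1), Add(H, q), Add(q, Pow(H, -1)))
Add(Mul(47, Function('c')(Function('C')(5, 4))), 1) = Add(Mul(47, Add(4, Pow(5, -1), Mul(4, Pow(5, -2)), Mul(Pow(5, -1), Pow(4, 2)))), 1) = Add(Mul(47, Add(4, Rational(1, 5), Mul(4, Rational(1, 25)), Mul(Rational(1, 5), 16))), 1) = Add(Mul(47, Add(4, Rational(1, 5), Rational(4, 25), Rational(16, 5))), 1) = Add(Mul(47, Rational(189, 25)), 1) = Add(Rational(8883, 25), 1) = Rational(8908, 25)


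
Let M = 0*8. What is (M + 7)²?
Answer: 49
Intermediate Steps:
M = 0
(M + 7)² = (0 + 7)² = 7² = 49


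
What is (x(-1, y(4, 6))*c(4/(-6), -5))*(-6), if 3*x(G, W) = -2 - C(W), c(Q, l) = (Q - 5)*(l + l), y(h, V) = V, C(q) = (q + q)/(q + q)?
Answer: 340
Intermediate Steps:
C(q) = 1 (C(q) = (2*q)/((2*q)) = (2*q)*(1/(2*q)) = 1)
c(Q, l) = 2*l*(-5 + Q) (c(Q, l) = (-5 + Q)*(2*l) = 2*l*(-5 + Q))
x(G, W) = -1 (x(G, W) = (-2 - 1*1)/3 = (-2 - 1)/3 = (1/3)*(-3) = -1)
(x(-1, y(4, 6))*c(4/(-6), -5))*(-6) = -2*(-5)*(-5 + 4/(-6))*(-6) = -2*(-5)*(-5 + 4*(-1/6))*(-6) = -2*(-5)*(-5 - 2/3)*(-6) = -2*(-5)*(-17)/3*(-6) = -1*170/3*(-6) = -170/3*(-6) = 340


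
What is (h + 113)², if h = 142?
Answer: 65025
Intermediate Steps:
(h + 113)² = (142 + 113)² = 255² = 65025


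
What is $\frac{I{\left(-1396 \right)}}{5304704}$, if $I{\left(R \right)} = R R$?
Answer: $\frac{121801}{331544} \approx 0.36737$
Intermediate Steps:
$I{\left(R \right)} = R^{2}$
$\frac{I{\left(-1396 \right)}}{5304704} = \frac{\left(-1396\right)^{2}}{5304704} = 1948816 \cdot \frac{1}{5304704} = \frac{121801}{331544}$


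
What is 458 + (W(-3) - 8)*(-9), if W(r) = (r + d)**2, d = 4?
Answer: 521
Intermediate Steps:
W(r) = (4 + r)**2 (W(r) = (r + 4)**2 = (4 + r)**2)
458 + (W(-3) - 8)*(-9) = 458 + ((4 - 3)**2 - 8)*(-9) = 458 + (1**2 - 8)*(-9) = 458 + (1 - 8)*(-9) = 458 - 7*(-9) = 458 + 63 = 521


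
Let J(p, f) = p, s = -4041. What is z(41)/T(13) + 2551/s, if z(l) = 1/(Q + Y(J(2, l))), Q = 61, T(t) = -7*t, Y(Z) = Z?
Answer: -180604/286013 ≈ -0.63145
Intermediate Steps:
z(l) = 1/63 (z(l) = 1/(61 + 2) = 1/63)
z(41)/T(13) + 2551/s = 1/(63*((-7*13))) + 2551/(-4041) = (1/63)/(-91) + 2551*(-1/4041) = (1/63)*(-1/91) - 2551/4041 = -1/5733 - 2551/4041 = -180604/286013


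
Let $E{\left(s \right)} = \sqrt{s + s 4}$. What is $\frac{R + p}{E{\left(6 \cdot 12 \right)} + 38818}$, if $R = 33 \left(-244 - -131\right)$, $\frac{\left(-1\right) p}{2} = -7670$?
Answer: $\frac{225357899}{753418382} - \frac{34833 \sqrt{10}}{753418382} \approx 0.29897$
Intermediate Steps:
$p = 15340$ ($p = \left(-2\right) \left(-7670\right) = 15340$)
$R = -3729$ ($R = 33 \left(-244 + 131\right) = 33 \left(-113\right) = -3729$)
$E{\left(s \right)} = \sqrt{5} \sqrt{s}$ ($E{\left(s \right)} = \sqrt{s + 4 s} = \sqrt{5 s} = \sqrt{5} \sqrt{s}$)
$\frac{R + p}{E{\left(6 \cdot 12 \right)} + 38818} = \frac{-3729 + 15340}{\sqrt{5} \sqrt{6 \cdot 12} + 38818} = \frac{11611}{\sqrt{5} \sqrt{72} + 38818} = \frac{11611}{\sqrt{5} \cdot 6 \sqrt{2} + 38818} = \frac{11611}{6 \sqrt{10} + 38818} = \frac{11611}{38818 + 6 \sqrt{10}}$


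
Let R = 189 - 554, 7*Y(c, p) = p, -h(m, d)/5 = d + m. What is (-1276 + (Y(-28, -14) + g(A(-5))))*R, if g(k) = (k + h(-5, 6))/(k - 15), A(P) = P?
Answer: 932575/2 ≈ 4.6629e+5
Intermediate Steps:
h(m, d) = -5*d - 5*m (h(m, d) = -5*(d + m) = -5*d - 5*m)
Y(c, p) = p/7
g(k) = (-5 + k)/(-15 + k) (g(k) = (k + (-5*6 - 5*(-5)))/(k - 15) = (k + (-30 + 25))/(-15 + k) = (k - 5)/(-15 + k) = (-5 + k)/(-15 + k))
R = -365
(-1276 + (Y(-28, -14) + g(A(-5))))*R = (-1276 + ((⅐)*(-14) + (-5 - 5)/(-15 - 5)))*(-365) = (-1276 + (-2 - 10/(-20)))*(-365) = (-1276 + (-2 - 1/20*(-10)))*(-365) = (-1276 + (-2 + ½))*(-365) = (-1276 - 3/2)*(-365) = -2555/2*(-365) = 932575/2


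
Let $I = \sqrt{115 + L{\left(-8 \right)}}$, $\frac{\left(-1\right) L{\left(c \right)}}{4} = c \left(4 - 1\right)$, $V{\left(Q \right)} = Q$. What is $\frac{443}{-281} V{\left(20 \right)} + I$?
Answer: $- \frac{8860}{281} + \sqrt{211} \approx -17.004$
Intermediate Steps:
$L{\left(c \right)} = - 12 c$ ($L{\left(c \right)} = - 4 c \left(4 - 1\right) = - 4 c 3 = - 4 \cdot 3 c = - 12 c$)
$I = \sqrt{211}$ ($I = \sqrt{115 - -96} = \sqrt{115 + 96} = \sqrt{211} \approx 14.526$)
$\frac{443}{-281} V{\left(20 \right)} + I = \frac{443}{-281} \cdot 20 + \sqrt{211} = 443 \left(- \frac{1}{281}\right) 20 + \sqrt{211} = \left(- \frac{443}{281}\right) 20 + \sqrt{211} = - \frac{8860}{281} + \sqrt{211}$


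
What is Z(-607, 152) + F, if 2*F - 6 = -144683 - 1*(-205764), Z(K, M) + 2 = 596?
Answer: 62275/2 ≈ 31138.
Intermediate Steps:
Z(K, M) = 594 (Z(K, M) = -2 + 596 = 594)
F = 61087/2 (F = 3 + (-144683 - 1*(-205764))/2 = 3 + (-144683 + 205764)/2 = 3 + (½)*61081 = 3 + 61081/2 = 61087/2 ≈ 30544.)
Z(-607, 152) + F = 594 + 61087/2 = 62275/2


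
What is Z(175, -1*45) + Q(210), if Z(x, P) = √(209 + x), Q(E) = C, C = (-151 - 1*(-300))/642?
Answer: 149/642 + 8*√6 ≈ 19.828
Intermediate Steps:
C = 149/642 (C = (-151 + 300)*(1/642) = 149*(1/642) = 149/642 ≈ 0.23209)
Q(E) = 149/642
Z(175, -1*45) + Q(210) = √(209 + 175) + 149/642 = √384 + 149/642 = 8*√6 + 149/642 = 149/642 + 8*√6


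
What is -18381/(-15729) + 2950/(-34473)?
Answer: 195749221/180741939 ≈ 1.0830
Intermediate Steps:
-18381/(-15729) + 2950/(-34473) = -18381*(-1/15729) + 2950*(-1/34473) = 6127/5243 - 2950/34473 = 195749221/180741939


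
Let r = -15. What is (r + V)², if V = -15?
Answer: 900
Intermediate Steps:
(r + V)² = (-15 - 15)² = (-30)² = 900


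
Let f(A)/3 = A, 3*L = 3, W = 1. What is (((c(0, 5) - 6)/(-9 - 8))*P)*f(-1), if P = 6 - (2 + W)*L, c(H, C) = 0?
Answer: -54/17 ≈ -3.1765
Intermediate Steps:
L = 1 (L = (⅓)*3 = 1)
f(A) = 3*A
P = 3 (P = 6 - (2 + 1) = 6 - 3 = 3)
(((c(0, 5) - 6)/(-9 - 8))*P)*f(-1) = (((0 - 6)/(-9 - 8))*3)*(3*(-1)) = (-6/(-17)*3)*(-3) = (-6*(-1/17)*3)*(-3) = ((6/17)*3)*(-3) = (18/17)*(-3) = -54/17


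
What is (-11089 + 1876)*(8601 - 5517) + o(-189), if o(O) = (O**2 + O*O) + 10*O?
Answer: -28343340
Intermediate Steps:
o(O) = 2*O**2 + 10*O (o(O) = (O**2 + O**2) + 10*O = 2*O**2 + 10*O)
(-11089 + 1876)*(8601 - 5517) + o(-189) = (-11089 + 1876)*(8601 - 5517) + 2*(-189)*(5 - 189) = -9213*3084 + 2*(-189)*(-184) = -28412892 + 69552 = -28343340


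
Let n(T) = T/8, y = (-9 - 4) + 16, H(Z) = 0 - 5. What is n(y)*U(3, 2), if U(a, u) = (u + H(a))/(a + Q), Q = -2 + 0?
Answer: -9/8 ≈ -1.1250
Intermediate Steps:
H(Z) = -5
Q = -2
U(a, u) = (-5 + u)/(-2 + a) (U(a, u) = (u - 5)/(a - 2) = (-5 + u)/(-2 + a))
y = 3 (y = -13 + 16 = 3)
n(T) = T/8 (n(T) = T*(⅛) = T/8)
n(y)*U(3, 2) = ((⅛)*3)*((-5 + 2)/(-2 + 3)) = 3*(-3/1)/8 = 3*(1*(-3))/8 = (3/8)*(-3) = -9/8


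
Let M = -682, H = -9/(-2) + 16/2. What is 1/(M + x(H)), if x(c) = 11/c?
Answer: -25/17028 ≈ -0.0014682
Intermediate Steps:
H = 25/2 (H = -9*(-½) + 16*(½) = 9/2 + 8 = 25/2 ≈ 12.500)
1/(M + x(H)) = 1/(-682 + 11/(25/2)) = 1/(-682 + 11*(2/25)) = 1/(-682 + 22/25) = 1/(-17028/25) = -25/17028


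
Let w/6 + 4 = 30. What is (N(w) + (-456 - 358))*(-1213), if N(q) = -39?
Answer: 1034689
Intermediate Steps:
w = 156 (w = -24 + 6*30 = -24 + 180 = 156)
(N(w) + (-456 - 358))*(-1213) = (-39 + (-456 - 358))*(-1213) = (-39 - 814)*(-1213) = -853*(-1213) = 1034689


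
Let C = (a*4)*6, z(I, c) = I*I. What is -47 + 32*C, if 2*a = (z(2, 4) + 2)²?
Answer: 13777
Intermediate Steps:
z(I, c) = I²
a = 18 (a = (2² + 2)²/2 = (4 + 2)²/2 = (½)*6² = (½)*36 = 18)
C = 432 (C = (18*4)*6 = 72*6 = 432)
-47 + 32*C = -47 + 32*432 = -47 + 13824 = 13777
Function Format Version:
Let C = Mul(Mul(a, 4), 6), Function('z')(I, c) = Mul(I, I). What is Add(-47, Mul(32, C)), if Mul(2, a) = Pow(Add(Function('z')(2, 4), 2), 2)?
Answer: 13777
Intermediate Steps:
Function('z')(I, c) = Pow(I, 2)
a = 18 (a = Mul(Rational(1, 2), Pow(Add(Pow(2, 2), 2), 2)) = Mul(Rational(1, 2), Pow(Add(4, 2), 2)) = Mul(Rational(1, 2), Pow(6, 2)) = Mul(Rational(1, 2), 36) = 18)
C = 432 (C = Mul(Mul(18, 4), 6) = Mul(72, 6) = 432)
Add(-47, Mul(32, C)) = Add(-47, Mul(32, 432)) = Add(-47, 13824) = 13777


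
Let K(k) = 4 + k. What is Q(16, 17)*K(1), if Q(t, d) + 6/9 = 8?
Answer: 110/3 ≈ 36.667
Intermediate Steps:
Q(t, d) = 22/3 (Q(t, d) = -⅔ + 8 = 22/3)
Q(16, 17)*K(1) = 22*(4 + 1)/3 = (22/3)*5 = 110/3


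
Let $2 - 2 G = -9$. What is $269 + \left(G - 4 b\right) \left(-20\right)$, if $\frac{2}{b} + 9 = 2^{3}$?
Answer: $-1$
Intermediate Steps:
$G = \frac{11}{2}$ ($G = 1 - - \frac{9}{2} = 1 + \frac{9}{2} = \frac{11}{2} \approx 5.5$)
$b = -2$ ($b = \frac{2}{-9 + 2^{3}} = \frac{2}{-9 + 8} = \frac{2}{-1} = 2 \left(-1\right) = -2$)
$269 + \left(G - 4 b\right) \left(-20\right) = 269 + \left(\frac{11}{2} - -8\right) \left(-20\right) = 269 + \left(\frac{11}{2} + 8\right) \left(-20\right) = 269 + \frac{27}{2} \left(-20\right) = 269 - 270 = -1$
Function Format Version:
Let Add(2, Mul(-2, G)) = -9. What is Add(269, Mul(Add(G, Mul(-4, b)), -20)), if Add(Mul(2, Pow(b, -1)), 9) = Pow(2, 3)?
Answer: -1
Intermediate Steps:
G = Rational(11, 2) (G = Add(1, Mul(Rational(-1, 2), -9)) = Add(1, Rational(9, 2)) = Rational(11, 2) ≈ 5.5000)
b = -2 (b = Mul(2, Pow(Add(-9, Pow(2, 3)), -1)) = Mul(2, Pow(Add(-9, 8), -1)) = Mul(2, Pow(-1, -1)) = Mul(2, -1) = -2)
Add(269, Mul(Add(G, Mul(-4, b)), -20)) = Add(269, Mul(Add(Rational(11, 2), Mul(-4, -2)), -20)) = Add(269, Mul(Add(Rational(11, 2), 8), -20)) = Add(269, Mul(Rational(27, 2), -20)) = Add(269, -270) = -1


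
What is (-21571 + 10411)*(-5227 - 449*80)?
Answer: 459200520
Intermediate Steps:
(-21571 + 10411)*(-5227 - 449*80) = -11160*(-5227 - 35920) = -11160*(-41147) = 459200520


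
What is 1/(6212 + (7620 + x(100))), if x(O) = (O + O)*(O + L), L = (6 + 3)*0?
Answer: 1/33832 ≈ 2.9558e-5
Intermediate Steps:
L = 0 (L = 9*0 = 0)
x(O) = 2*O² (x(O) = (O + O)*(O + 0) = (2*O)*O = 2*O²)
1/(6212 + (7620 + x(100))) = 1/(6212 + (7620 + 2*100²)) = 1/(6212 + (7620 + 2*10000)) = 1/(6212 + (7620 + 20000)) = 1/(6212 + 27620) = 1/33832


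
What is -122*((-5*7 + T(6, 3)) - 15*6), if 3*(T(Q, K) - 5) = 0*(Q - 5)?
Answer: 14640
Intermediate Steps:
T(Q, K) = 5 (T(Q, K) = 5 + (0*(Q - 5))/3 = 5 + (0*(-5 + Q))/3 = 5 + (⅓)*0 = 5 + 0 = 5)
-122*((-5*7 + T(6, 3)) - 15*6) = -122*((-5*7 + 5) - 15*6) = -122*((-35 + 5) - 90) = -122*(-30 - 90) = -122*(-120) = 14640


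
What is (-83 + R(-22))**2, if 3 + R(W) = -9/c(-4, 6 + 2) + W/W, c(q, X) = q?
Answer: 109561/16 ≈ 6847.6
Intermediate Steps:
R(W) = 1/4 (R(W) = -3 + (-9/(-4) + W/W) = -3 + (-9*(-1/4) + 1) = -3 + (9/4 + 1) = -3 + 13/4 = 1/4)
(-83 + R(-22))**2 = (-83 + 1/4)**2 = (-331/4)**2 = 109561/16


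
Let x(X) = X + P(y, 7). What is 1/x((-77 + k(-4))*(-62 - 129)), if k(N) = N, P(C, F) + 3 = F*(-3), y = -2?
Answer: 1/15447 ≈ 6.4738e-5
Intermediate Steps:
P(C, F) = -3 - 3*F (P(C, F) = -3 + F*(-3) = -3 - 3*F)
x(X) = -24 + X (x(X) = X + (-3 - 3*7) = X + (-3 - 21) = X - 24 = -24 + X)
1/x((-77 + k(-4))*(-62 - 129)) = 1/(-24 + (-77 - 4)*(-62 - 129)) = 1/(-24 - 81*(-191)) = 1/(-24 + 15471) = 1/15447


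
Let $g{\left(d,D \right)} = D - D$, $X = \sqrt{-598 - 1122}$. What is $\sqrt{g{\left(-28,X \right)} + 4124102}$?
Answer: $\sqrt{4124102} \approx 2030.8$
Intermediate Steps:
$X = 2 i \sqrt{430}$ ($X = \sqrt{-1720} = 2 i \sqrt{430} \approx 41.473 i$)
$g{\left(d,D \right)} = 0$
$\sqrt{g{\left(-28,X \right)} + 4124102} = \sqrt{0 + 4124102} = \sqrt{4124102}$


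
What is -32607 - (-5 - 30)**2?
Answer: -33832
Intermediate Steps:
-32607 - (-5 - 30)**2 = -32607 - 1*(-35)**2 = -32607 - 1*1225 = -32607 - 1225 = -33832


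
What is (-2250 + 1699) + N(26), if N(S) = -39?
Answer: -590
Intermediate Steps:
(-2250 + 1699) + N(26) = (-2250 + 1699) - 39 = -551 - 39 = -590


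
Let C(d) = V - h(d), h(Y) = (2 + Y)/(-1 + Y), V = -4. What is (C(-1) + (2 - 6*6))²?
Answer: 5625/4 ≈ 1406.3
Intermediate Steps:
h(Y) = (2 + Y)/(-1 + Y)
C(d) = -4 - (2 + d)/(-1 + d)
(C(-1) + (2 - 6*6))² = ((2 - 5*(-1))/(-1 - 1) + (2 - 6*6))² = ((2 + 5)/(-2) + (2 - 36))² = (-½*7 - 34)² = (-7/2 - 34)² = (-75/2)² = 5625/4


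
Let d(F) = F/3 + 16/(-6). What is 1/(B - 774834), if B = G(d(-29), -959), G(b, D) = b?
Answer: -3/2324539 ≈ -1.2906e-6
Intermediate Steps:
d(F) = -8/3 + F/3 (d(F) = F*(⅓) + 16*(-⅙) = F/3 - 8/3 = -8/3 + F/3)
B = -37/3 (B = -8/3 + (⅓)*(-29) = -8/3 - 29/3 = -37/3 ≈ -12.333)
1/(B - 774834) = 1/(-37/3 - 774834) = 1/(-2324539/3) = -3/2324539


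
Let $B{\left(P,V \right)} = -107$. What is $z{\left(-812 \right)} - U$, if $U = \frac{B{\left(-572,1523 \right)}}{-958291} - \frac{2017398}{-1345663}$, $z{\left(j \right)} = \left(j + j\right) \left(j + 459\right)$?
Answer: $\frac{739253373723082017}{1289536741933} \approx 5.7327 \cdot 10^{5}$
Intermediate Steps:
$z{\left(j \right)} = 2 j \left(459 + j\right)$
$U = \frac{1933398332759}{1289536741933}$ ($U = - \frac{107}{-958291} - \frac{2017398}{-1345663} = \left(-107\right) \left(- \frac{1}{958291}\right) - - \frac{2017398}{1345663} = \frac{107}{958291} + \frac{2017398}{1345663} = \frac{1933398332759}{1289536741933} \approx 1.4993$)
$z{\left(-812 \right)} - U = 2 \left(-812\right) \left(459 - 812\right) - \frac{1933398332759}{1289536741933} = 2 \left(-812\right) \left(-353\right) - \frac{1933398332759}{1289536741933} = 573272 - \frac{1933398332759}{1289536741933} = \frac{739253373723082017}{1289536741933}$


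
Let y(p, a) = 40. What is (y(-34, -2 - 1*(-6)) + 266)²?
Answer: 93636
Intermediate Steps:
(y(-34, -2 - 1*(-6)) + 266)² = (40 + 266)² = 306² = 93636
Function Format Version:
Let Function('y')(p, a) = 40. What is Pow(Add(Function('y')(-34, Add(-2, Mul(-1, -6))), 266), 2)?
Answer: 93636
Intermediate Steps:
Pow(Add(Function('y')(-34, Add(-2, Mul(-1, -6))), 266), 2) = Pow(Add(40, 266), 2) = Pow(306, 2) = 93636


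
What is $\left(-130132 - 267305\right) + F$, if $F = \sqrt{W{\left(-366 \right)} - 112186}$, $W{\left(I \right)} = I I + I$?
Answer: $-397437 + 2 \sqrt{5351} \approx -3.9729 \cdot 10^{5}$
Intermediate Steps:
$W{\left(I \right)} = I + I^{2}$ ($W{\left(I \right)} = I^{2} + I = I + I^{2}$)
$F = 2 \sqrt{5351}$ ($F = \sqrt{- 366 \left(1 - 366\right) - 112186} = \sqrt{\left(-366\right) \left(-365\right) - 112186} = \sqrt{133590 - 112186} = \sqrt{21404} = 2 \sqrt{5351} \approx 146.3$)
$\left(-130132 - 267305\right) + F = \left(-130132 - 267305\right) + 2 \sqrt{5351} = -397437 + 2 \sqrt{5351}$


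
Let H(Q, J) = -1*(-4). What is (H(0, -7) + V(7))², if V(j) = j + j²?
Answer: 3600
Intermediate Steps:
H(Q, J) = 4
(H(0, -7) + V(7))² = (4 + 7*(1 + 7))² = (4 + 7*8)² = (4 + 56)² = 60² = 3600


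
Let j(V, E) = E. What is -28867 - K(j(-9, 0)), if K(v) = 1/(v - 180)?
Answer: -5196059/180 ≈ -28867.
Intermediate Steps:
K(v) = 1/(-180 + v)
-28867 - K(j(-9, 0)) = -28867 - 1/(-180 + 0) = -28867 - 1/(-180) = -28867 - 1*(-1/180) = -28867 + 1/180 = -5196059/180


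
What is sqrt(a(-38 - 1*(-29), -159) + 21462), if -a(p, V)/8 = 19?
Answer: sqrt(21310) ≈ 145.98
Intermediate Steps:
a(p, V) = -152 (a(p, V) = -8*19 = -152)
sqrt(a(-38 - 1*(-29), -159) + 21462) = sqrt(-152 + 21462) = sqrt(21310)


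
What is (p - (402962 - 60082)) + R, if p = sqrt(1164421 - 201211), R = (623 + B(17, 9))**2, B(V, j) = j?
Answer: 56544 + sqrt(963210) ≈ 57525.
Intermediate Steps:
R = 399424 (R = (623 + 9)**2 = 632**2 = 399424)
p = sqrt(963210) ≈ 981.43
(p - (402962 - 60082)) + R = (sqrt(963210) - (402962 - 60082)) + 399424 = (sqrt(963210) - 1*342880) + 399424 = (sqrt(963210) - 342880) + 399424 = (-342880 + sqrt(963210)) + 399424 = 56544 + sqrt(963210)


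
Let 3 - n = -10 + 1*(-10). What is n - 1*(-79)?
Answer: 102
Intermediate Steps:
n = 23 (n = 3 - (-10 + 1*(-10)) = 3 - (-10 - 10) = 3 - 1*(-20) = 3 + 20 = 23)
n - 1*(-79) = 23 - 1*(-79) = 23 + 79 = 102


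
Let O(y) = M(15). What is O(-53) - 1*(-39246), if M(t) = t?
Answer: 39261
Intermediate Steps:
O(y) = 15
O(-53) - 1*(-39246) = 15 - 1*(-39246) = 15 + 39246 = 39261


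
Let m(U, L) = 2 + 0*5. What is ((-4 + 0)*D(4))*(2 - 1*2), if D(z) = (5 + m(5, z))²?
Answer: 0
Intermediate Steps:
m(U, L) = 2 (m(U, L) = 2 + 0 = 2)
D(z) = 49 (D(z) = (5 + 2)² = 7² = 49)
((-4 + 0)*D(4))*(2 - 1*2) = ((-4 + 0)*49)*(2 - 1*2) = (-4*49)*(2 - 2) = -196*0 = 0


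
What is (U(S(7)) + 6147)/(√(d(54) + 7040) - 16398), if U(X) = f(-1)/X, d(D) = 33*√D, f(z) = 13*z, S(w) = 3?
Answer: -18428/(3*(16398 - √(7040 + 99*√6))) ≈ -0.37656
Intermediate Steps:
U(X) = -13/X (U(X) = (13*(-1))/X = -13/X)
(U(S(7)) + 6147)/(√(d(54) + 7040) - 16398) = (-13/3 + 6147)/(√(33*√54 + 7040) - 16398) = (-13*⅓ + 6147)/(√(33*(3*√6) + 7040) - 16398) = (-13/3 + 6147)/(√(99*√6 + 7040) - 16398) = 18428/(3*(√(7040 + 99*√6) - 16398)) = 18428/(3*(-16398 + √(7040 + 99*√6)))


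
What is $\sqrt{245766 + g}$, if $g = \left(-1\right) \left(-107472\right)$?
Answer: $\sqrt{353238} \approx 594.34$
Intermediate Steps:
$g = 107472$
$\sqrt{245766 + g} = \sqrt{245766 + 107472} = \sqrt{353238}$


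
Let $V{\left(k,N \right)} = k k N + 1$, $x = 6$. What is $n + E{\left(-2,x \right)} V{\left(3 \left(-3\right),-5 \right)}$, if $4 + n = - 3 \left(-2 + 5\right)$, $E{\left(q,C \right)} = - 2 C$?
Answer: $4835$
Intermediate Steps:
$V{\left(k,N \right)} = 1 + N k^{2}$ ($V{\left(k,N \right)} = k^{2} N + 1 = N k^{2} + 1 = 1 + N k^{2}$)
$n = -13$ ($n = -4 - 3 \left(-2 + 5\right) = -4 - 9 = -13$)
$n + E{\left(-2,x \right)} V{\left(3 \left(-3\right),-5 \right)} = -13 + \left(-2\right) 6 \left(1 - 5 \left(3 \left(-3\right)\right)^{2}\right) = -13 - 12 \left(1 - 5 \left(-9\right)^{2}\right) = -13 - 12 \left(1 - 405\right) = -13 - -4848 = -13 + 4848 = 4835$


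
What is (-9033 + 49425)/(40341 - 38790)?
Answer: 1224/47 ≈ 26.043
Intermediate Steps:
(-9033 + 49425)/(40341 - 38790) = 40392/1551 = 40392*(1/1551) = 1224/47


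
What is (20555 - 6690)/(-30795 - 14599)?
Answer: -13865/45394 ≈ -0.30544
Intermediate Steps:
(20555 - 6690)/(-30795 - 14599) = 13865/(-45394) = 13865*(-1/45394) = -13865/45394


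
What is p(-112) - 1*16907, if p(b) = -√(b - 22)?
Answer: -16907 - I*√134 ≈ -16907.0 - 11.576*I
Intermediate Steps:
p(b) = -√(-22 + b)
p(-112) - 1*16907 = -√(-22 - 112) - 1*16907 = -√(-134) - 16907 = -I*√134 - 16907 = -16907 - I*√134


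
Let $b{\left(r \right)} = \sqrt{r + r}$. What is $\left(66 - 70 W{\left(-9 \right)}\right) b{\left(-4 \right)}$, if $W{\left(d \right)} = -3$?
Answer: $552 i \sqrt{2} \approx 780.65 i$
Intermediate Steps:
$b{\left(r \right)} = \sqrt{2} \sqrt{r}$ ($b{\left(r \right)} = \sqrt{2 r} = \sqrt{2} \sqrt{r}$)
$\left(66 - 70 W{\left(-9 \right)}\right) b{\left(-4 \right)} = \left(66 - -210\right) \sqrt{2} \sqrt{-4} = \left(66 + 210\right) \sqrt{2} \cdot 2 i = 276 \cdot 2 i \sqrt{2} = 552 i \sqrt{2}$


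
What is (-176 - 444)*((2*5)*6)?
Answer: -37200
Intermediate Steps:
(-176 - 444)*((2*5)*6) = -6200*6 = -620*60 = -37200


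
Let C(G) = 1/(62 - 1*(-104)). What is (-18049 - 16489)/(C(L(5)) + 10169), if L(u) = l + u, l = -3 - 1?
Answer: -5733308/1688055 ≈ -3.3964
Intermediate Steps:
l = -4
L(u) = -4 + u
C(G) = 1/166 (C(G) = 1/(62 + 104) = 1/166)
(-18049 - 16489)/(C(L(5)) + 10169) = (-18049 - 16489)/(1/166 + 10169) = -34538/1688055/166 = -34538*166/1688055 = -5733308/1688055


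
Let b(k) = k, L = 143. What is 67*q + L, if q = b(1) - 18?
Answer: -996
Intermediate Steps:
q = -17 (q = 1 - 18 = -17)
67*q + L = 67*(-17) + 143 = -1139 + 143 = -996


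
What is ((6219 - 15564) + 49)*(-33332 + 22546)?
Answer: 100266656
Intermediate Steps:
((6219 - 15564) + 49)*(-33332 + 22546) = (-9345 + 49)*(-10786) = -9296*(-10786) = 100266656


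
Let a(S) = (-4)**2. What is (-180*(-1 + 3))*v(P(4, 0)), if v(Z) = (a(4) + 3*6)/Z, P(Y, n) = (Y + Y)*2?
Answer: -765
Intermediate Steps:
P(Y, n) = 4*Y (P(Y, n) = (2*Y)*2 = 4*Y)
a(S) = 16
v(Z) = 34/Z (v(Z) = (16 + 3*6)/Z = (16 + 18)/Z = 34/Z)
(-180*(-1 + 3))*v(P(4, 0)) = (-180*(-1 + 3))*(34/((4*4))) = (-180*2)*(34/16) = (-36*10)*(34*(1/16)) = -360*17/8 = -765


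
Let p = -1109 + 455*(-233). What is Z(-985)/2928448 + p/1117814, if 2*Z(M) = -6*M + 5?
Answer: -310401128647/3273460172672 ≈ -0.094824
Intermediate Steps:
Z(M) = 5/2 - 3*M (Z(M) = (-6*M + 5)/2 = (5 - 6*M)/2 = 5/2 - 3*M)
p = -107124 (p = -1109 - 106015 = -107124)
Z(-985)/2928448 + p/1117814 = (5/2 - 3*(-985))/2928448 - 107124/1117814 = (5/2 + 2955)*(1/2928448) - 107124*1/1117814 = (5915/2)*(1/2928448) - 53562/558907 = 5915/5856896 - 53562/558907 = -310401128647/3273460172672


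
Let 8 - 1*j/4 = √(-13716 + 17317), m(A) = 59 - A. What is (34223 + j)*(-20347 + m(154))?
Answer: -700240710 + 81768*√3601 ≈ -6.9533e+8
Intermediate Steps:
j = 32 - 4*√3601 (j = 32 - 4*√(-13716 + 17317) = 32 - 4*√3601 ≈ -208.03)
(34223 + j)*(-20347 + m(154)) = (34223 + (32 - 4*√3601))*(-20347 + (59 - 1*154)) = (34255 - 4*√3601)*(-20347 + (59 - 154)) = (34255 - 4*√3601)*(-20347 - 95) = (34255 - 4*√3601)*(-20442) = -700240710 + 81768*√3601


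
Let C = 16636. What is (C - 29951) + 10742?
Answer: -2573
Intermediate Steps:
(C - 29951) + 10742 = (16636 - 29951) + 10742 = -13315 + 10742 = -2573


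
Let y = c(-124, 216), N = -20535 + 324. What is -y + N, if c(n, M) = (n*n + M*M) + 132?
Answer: -82375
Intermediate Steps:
c(n, M) = 132 + M**2 + n**2 (c(n, M) = (n**2 + M**2) + 132 = (M**2 + n**2) + 132 = 132 + M**2 + n**2)
N = -20211
y = 62164 (y = 132 + 216**2 + (-124)**2 = 132 + 46656 + 15376 = 62164)
-y + N = -1*62164 - 20211 = -62164 - 20211 = -82375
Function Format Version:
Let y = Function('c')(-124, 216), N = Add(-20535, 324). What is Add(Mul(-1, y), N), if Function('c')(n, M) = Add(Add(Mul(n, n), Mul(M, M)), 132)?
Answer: -82375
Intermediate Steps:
Function('c')(n, M) = Add(132, Pow(M, 2), Pow(n, 2)) (Function('c')(n, M) = Add(Add(Pow(n, 2), Pow(M, 2)), 132) = Add(Add(Pow(M, 2), Pow(n, 2)), 132) = Add(132, Pow(M, 2), Pow(n, 2)))
N = -20211
y = 62164 (y = Add(132, Pow(216, 2), Pow(-124, 2)) = Add(132, 46656, 15376) = 62164)
Add(Mul(-1, y), N) = Add(Mul(-1, 62164), -20211) = Add(-62164, -20211) = -82375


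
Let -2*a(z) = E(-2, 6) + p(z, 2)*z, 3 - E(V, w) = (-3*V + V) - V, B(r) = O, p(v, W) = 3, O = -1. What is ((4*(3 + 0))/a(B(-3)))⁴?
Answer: 256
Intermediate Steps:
B(r) = -1
E(V, w) = 3 + 3*V (E(V, w) = 3 - ((-3*V + V) - V) = 3 - (-2*V - V) = 3 - (-3)*V = 3 + 3*V)
a(z) = 3/2 - 3*z/2 (a(z) = -((3 + 3*(-2)) + 3*z)/2 = -((3 - 6) + 3*z)/2 = -(-3 + 3*z)/2 = 3/2 - 3*z/2)
((4*(3 + 0))/a(B(-3)))⁴ = ((4*(3 + 0))/(3/2 - 3/2*(-1)))⁴ = ((4*3)/(3/2 + 3/2))⁴ = (12/3)⁴ = (12*(⅓))⁴ = 4⁴ = 256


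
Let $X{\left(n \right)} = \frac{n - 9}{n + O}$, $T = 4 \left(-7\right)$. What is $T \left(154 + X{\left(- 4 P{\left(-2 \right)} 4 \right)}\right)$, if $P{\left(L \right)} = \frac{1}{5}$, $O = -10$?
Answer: $- \frac{143150}{33} \approx -4337.9$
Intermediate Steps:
$T = -28$
$P{\left(L \right)} = \frac{1}{5}$
$X{\left(n \right)} = \frac{-9 + n}{-10 + n}$ ($X{\left(n \right)} = \frac{n - 9}{n - 10} = \frac{-9 + n}{-10 + n}$)
$T \left(154 + X{\left(- 4 P{\left(-2 \right)} 4 \right)}\right) = - 28 \left(154 + \frac{-9 + \left(-4\right) \frac{1}{5} \cdot 4}{-10 + \left(-4\right) \frac{1}{5} \cdot 4}\right) = - 28 \left(154 + \frac{-9 - \frac{16}{5}}{-10 - \frac{16}{5}}\right) = - 28 \left(154 + \frac{1}{- \frac{66}{5}} \left(- \frac{61}{5}\right)\right) = - 28 \left(154 - - \frac{61}{66}\right) = - 28 \left(154 + \frac{61}{66}\right) = \left(-28\right) \frac{10225}{66} = - \frac{143150}{33}$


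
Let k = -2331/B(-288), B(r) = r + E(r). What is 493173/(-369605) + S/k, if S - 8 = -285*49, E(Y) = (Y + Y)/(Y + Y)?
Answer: -211665882994/123078465 ≈ -1719.8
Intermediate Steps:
E(Y) = 1 (E(Y) = (2*Y)/((2*Y)) = (2*Y)*(1/(2*Y)) = 1)
S = -13957 (S = 8 - 285*49 = 8 - 13965 = -13957)
B(r) = 1 + r (B(r) = r + 1 = 1 + r)
k = 333/41 (k = -2331/(1 - 288) = -2331/(-287) = -2331*(-1/287) = 333/41 ≈ 8.1219)
493173/(-369605) + S/k = 493173/(-369605) - 13957/333/41 = 493173*(-1/369605) - 13957*41/333 = -493173/369605 - 572237/333 = -211665882994/123078465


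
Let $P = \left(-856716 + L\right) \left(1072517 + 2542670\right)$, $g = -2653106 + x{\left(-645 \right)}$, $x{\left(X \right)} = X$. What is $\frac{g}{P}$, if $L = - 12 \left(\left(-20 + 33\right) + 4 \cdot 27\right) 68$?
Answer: $\frac{2653751}{3454137649524} \approx 7.6828 \cdot 10^{-7}$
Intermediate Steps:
$L = -98736$ ($L = - 12 \left(13 + 108\right) 68 = \left(-12\right) 121 \cdot 68 = \left(-1452\right) 68 = -98736$)
$g = -2653751$ ($g = -2653106 - 645 = -2653751$)
$P = -3454137649524$ ($P = \left(-856716 - 98736\right) \left(1072517 + 2542670\right) = \left(-955452\right) 3615187 = -3454137649524$)
$\frac{g}{P} = - \frac{2653751}{-3454137649524} = \left(-2653751\right) \left(- \frac{1}{3454137649524}\right) = \frac{2653751}{3454137649524}$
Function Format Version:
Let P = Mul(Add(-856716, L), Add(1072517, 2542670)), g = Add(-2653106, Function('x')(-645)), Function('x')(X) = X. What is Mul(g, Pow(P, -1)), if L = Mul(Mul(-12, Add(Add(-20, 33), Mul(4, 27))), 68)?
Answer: Rational(2653751, 3454137649524) ≈ 7.6828e-7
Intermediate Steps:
L = -98736 (L = Mul(Mul(-12, Add(13, 108)), 68) = Mul(Mul(-12, 121), 68) = Mul(-1452, 68) = -98736)
g = -2653751 (g = Add(-2653106, -645) = -2653751)
P = -3454137649524 (P = Mul(Add(-856716, -98736), Add(1072517, 2542670)) = Mul(-955452, 3615187) = -3454137649524)
Mul(g, Pow(P, -1)) = Mul(-2653751, Pow(-3454137649524, -1)) = Mul(-2653751, Rational(-1, 3454137649524)) = Rational(2653751, 3454137649524)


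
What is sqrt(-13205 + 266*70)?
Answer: 19*sqrt(15) ≈ 73.587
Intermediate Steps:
sqrt(-13205 + 266*70) = sqrt(-13205 + 18620) = sqrt(5415) = 19*sqrt(15)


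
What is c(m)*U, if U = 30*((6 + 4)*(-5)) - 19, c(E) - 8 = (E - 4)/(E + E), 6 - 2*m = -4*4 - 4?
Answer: -329623/26 ≈ -12678.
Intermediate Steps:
m = 13 (m = 3 - (-4*4 - 4)/2 = 3 - (-16 - 4)/2 = 3 - ½*(-20) = 3 + 10 = 13)
c(E) = 8 + (-4 + E)/(2*E) (c(E) = 8 + (E - 4)/(E + E) = 8 + (-4 + E)/((2*E)) = 8 + (-4 + E)*(1/(2*E)) = 8 + (-4 + E)/(2*E))
U = -1519 (U = 30*(10*(-5)) - 19 = 30*(-50) - 19 = -1500 - 19 = -1519)
c(m)*U = (17/2 - 2/13)*(-1519) = (217/26)*(-1519) = -329623/26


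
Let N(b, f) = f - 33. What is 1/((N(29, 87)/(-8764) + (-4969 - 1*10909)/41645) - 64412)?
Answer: -182488390/11754512878491 ≈ -1.5525e-5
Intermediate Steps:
N(b, f) = -33 + f
1/((N(29, 87)/(-8764) + (-4969 - 1*10909)/41645) - 64412) = 1/(((-33 + 87)/(-8764) + (-4969 - 1*10909)/41645) - 64412) = 1/((54*(-1/8764) + (-4969 - 10909)*(1/41645)) - 64412) = 1/((-27/4382 - 15878*1/41645) - 64412) = 1/((-27/4382 - 15878/41645) - 64412) = 1/(-70701811/182488390 - 64412) = 1/(-11754512878491/182488390) = -182488390/11754512878491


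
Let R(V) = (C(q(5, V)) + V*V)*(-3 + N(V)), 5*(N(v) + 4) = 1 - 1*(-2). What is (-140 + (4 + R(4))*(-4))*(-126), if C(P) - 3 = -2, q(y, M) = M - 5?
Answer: -175896/5 ≈ -35179.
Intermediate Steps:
q(y, M) = -5 + M
C(P) = 1 (C(P) = 3 - 2 = 1)
N(v) = -17/5 (N(v) = -4 + (1 - 1*(-2))/5 = -4 + (1 + 2)/5 = -4 + (⅕)*3 = -4 + ⅗ = -17/5)
R(V) = -32/5 - 32*V²/5 (R(V) = (1 + V*V)*(-3 - 17/5) = (1 + V²)*(-32/5) = -32/5 - 32*V²/5)
(-140 + (4 + R(4))*(-4))*(-126) = (-140 + (4 + (-32/5 - 32/5*4²))*(-4))*(-126) = (-140 + (4 + (-32/5 - 32/5*16))*(-4))*(-126) = (-140 + (4 + (-32/5 - 512/5))*(-4))*(-126) = (-140 + (4 - 544/5)*(-4))*(-126) = (-140 - 524/5*(-4))*(-126) = (-140 + 2096/5)*(-126) = (1396/5)*(-126) = -175896/5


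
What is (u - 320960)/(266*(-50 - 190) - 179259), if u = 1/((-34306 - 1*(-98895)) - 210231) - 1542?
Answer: 15656612095/11801808186 ≈ 1.3266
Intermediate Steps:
u = -224579965/145642 (u = 1/((-34306 + 98895) - 210231) - 1542 = 1/(64589 - 210231) - 1542 = 1/(-145642) - 1542 = -1/145642 - 1542 = -224579965/145642 ≈ -1542.0)
(u - 320960)/(266*(-50 - 190) - 179259) = (-224579965/145642 - 320960)/(266*(-50 - 190) - 179259) = -46969836285/(145642*(266*(-240) - 179259)) = -46969836285/(145642*(-63840 - 179259)) = -46969836285/145642/(-243099) = -46969836285/145642*(-1/243099) = 15656612095/11801808186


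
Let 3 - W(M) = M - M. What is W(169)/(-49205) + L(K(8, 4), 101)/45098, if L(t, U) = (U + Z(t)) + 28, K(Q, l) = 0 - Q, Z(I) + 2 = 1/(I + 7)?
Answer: 3032268/1109523545 ≈ 0.0027329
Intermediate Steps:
W(M) = 3 (W(M) = 3 - (M - M) = 3 - 1*0 = 3 + 0 = 3)
Z(I) = -2 + 1/(7 + I) (Z(I) = -2 + 1/(I + 7) = -2 + 1/(7 + I))
K(Q, l) = -Q
L(t, U) = 28 + U + (-13 - 2*t)/(7 + t) (L(t, U) = (U + (-13 - 2*t)/(7 + t)) + 28 = 28 + U + (-13 - 2*t)/(7 + t))
W(169)/(-49205) + L(K(8, 4), 101)/45098 = 3/(-49205) + ((-13 - (-2)*8 + (7 - 1*8)*(28 + 101))/(7 - 1*8))/45098 = 3*(-1/49205) + ((-13 - 2*(-8) + (7 - 8)*129)/(7 - 8))*(1/45098) = -3/49205 + ((-13 + 16 - 1*129)/(-1))*(1/45098) = -3/49205 - (-13 + 16 - 129)*(1/45098) = -3/49205 - 1*(-126)*(1/45098) = -3/49205 + 126*(1/45098) = -3/49205 + 63/22549 = 3032268/1109523545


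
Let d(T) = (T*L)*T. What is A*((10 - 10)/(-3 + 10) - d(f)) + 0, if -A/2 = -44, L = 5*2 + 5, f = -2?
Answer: -5280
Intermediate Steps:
L = 15 (L = 10 + 5 = 15)
d(T) = 15*T**2 (d(T) = (T*15)*T = (15*T)*T = 15*T**2)
A = 88 (A = -2*(-44) = 88)
A*((10 - 10)/(-3 + 10) - d(f)) + 0 = 88*((10 - 10)/(-3 + 10) - 15*(-2)**2) + 0 = 88*(0/7 - 15*4) + 0 = 88*(0*(1/7) - 1*60) + 0 = 88*(0 - 60) + 0 = 88*(-60) + 0 = -5280 + 0 = -5280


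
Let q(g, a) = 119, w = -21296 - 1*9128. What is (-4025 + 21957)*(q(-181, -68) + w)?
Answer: -543429260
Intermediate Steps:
w = -30424 (w = -21296 - 9128 = -30424)
(-4025 + 21957)*(q(-181, -68) + w) = (-4025 + 21957)*(119 - 30424) = 17932*(-30305) = -543429260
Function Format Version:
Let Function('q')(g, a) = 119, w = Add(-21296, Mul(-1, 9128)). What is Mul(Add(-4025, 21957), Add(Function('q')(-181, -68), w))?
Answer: -543429260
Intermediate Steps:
w = -30424 (w = Add(-21296, -9128) = -30424)
Mul(Add(-4025, 21957), Add(Function('q')(-181, -68), w)) = Mul(Add(-4025, 21957), Add(119, -30424)) = Mul(17932, -30305) = -543429260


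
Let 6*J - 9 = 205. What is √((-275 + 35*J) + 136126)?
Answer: √1233894/3 ≈ 370.27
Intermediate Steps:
J = 107/3 (J = 3/2 + (⅙)*205 = 3/2 + 205/6 = 107/3 ≈ 35.667)
√((-275 + 35*J) + 136126) = √((-275 + 35*(107/3)) + 136126) = √((-275 + 3745/3) + 136126) = √(2920/3 + 136126) = √(411298/3) = √1233894/3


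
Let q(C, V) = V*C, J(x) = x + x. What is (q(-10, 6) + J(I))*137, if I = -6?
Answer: -9864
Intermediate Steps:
J(x) = 2*x
q(C, V) = C*V
(q(-10, 6) + J(I))*137 = (-10*6 + 2*(-6))*137 = (-60 - 12)*137 = -72*137 = -9864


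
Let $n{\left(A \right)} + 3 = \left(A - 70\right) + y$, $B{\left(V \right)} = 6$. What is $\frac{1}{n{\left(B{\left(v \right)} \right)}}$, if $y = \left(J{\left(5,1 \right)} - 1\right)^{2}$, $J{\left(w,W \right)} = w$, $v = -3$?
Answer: $- \frac{1}{51} \approx -0.019608$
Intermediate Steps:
$y = 16$ ($y = \left(5 - 1\right)^{2} = 4^{2} = 16$)
$n{\left(A \right)} = -57 + A$ ($n{\left(A \right)} = -3 + \left(\left(A - 70\right) + 16\right) = -3 + \left(\left(-70 + A\right) + 16\right) = -3 + \left(-54 + A\right) = -57 + A$)
$\frac{1}{n{\left(B{\left(v \right)} \right)}} = \frac{1}{-57 + 6} = \frac{1}{-51} = - \frac{1}{51}$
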